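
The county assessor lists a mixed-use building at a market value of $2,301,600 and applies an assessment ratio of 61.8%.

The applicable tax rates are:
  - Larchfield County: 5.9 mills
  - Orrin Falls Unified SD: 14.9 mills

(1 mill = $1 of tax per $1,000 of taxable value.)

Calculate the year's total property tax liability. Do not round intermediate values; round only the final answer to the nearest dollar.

Assessed value = $2,301,600 × 0.618 = $1,422,388.8
Larchfield County: $1,422,388.8 × 0.0059 = $8,392.09392
Orrin Falls Unified SD: $1,422,388.8 × 0.0149 = $21,193.59312
Total = $8,392.09392 + $21,193.59312 = $29,585.68704

$29,586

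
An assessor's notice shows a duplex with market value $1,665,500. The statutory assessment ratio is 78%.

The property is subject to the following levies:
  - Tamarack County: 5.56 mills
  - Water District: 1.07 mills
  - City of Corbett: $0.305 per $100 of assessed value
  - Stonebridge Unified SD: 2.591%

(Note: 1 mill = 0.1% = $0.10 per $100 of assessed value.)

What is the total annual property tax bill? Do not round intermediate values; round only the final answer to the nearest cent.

Assessed value = $1,665,500 × 0.78 = $1,299,090
Tamarack County: $1,299,090 × 0.00556 = $7,222.9404
Water District: $1,299,090 × 0.00107 = $1,390.0263
City of Corbett: $1,299,090 × 0.00305 = $3,962.2245
Stonebridge Unified SD: $1,299,090 × 0.02591 = $33,659.4219
Total = $46,234.6131

$46,234.61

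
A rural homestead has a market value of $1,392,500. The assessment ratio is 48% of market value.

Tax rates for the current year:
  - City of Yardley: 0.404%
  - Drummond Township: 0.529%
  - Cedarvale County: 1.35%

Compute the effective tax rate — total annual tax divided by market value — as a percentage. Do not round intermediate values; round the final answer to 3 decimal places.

Assessed value = $1,392,500 × 0.48 = $668,400
City of Yardley: $668,400 × 0.00404 = $2,700.336
Drummond Township: $668,400 × 0.00529 = $3,535.836
Cedarvale County: $668,400 × 0.0135 = $9,023.4
Total tax = $15,259.572
Effective rate = $15,259.572 ÷ $1,392,500 = 1.096% of market value

1.096%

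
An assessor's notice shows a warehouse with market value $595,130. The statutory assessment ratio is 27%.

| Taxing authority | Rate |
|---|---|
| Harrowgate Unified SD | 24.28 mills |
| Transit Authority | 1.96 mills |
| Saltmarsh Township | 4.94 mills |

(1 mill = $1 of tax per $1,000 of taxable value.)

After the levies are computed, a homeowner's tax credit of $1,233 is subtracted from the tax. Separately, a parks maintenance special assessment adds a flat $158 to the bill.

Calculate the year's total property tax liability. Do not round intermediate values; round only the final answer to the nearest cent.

$3,935.16

Assessed value = $595,130 × 0.27 = $160,685.1
Harrowgate Unified SD: $160,685.1 × 0.02428 = $3,901.434228
Transit Authority: $160,685.1 × 0.00196 = $314.942796
Saltmarsh Township: $160,685.1 × 0.00494 = $793.784394
Levies subtotal = $5,010.161418
After credit = $5,010.161418 − $1,233 = $3,777.161418
Total = $3,777.161418 + $158 = $3,935.161418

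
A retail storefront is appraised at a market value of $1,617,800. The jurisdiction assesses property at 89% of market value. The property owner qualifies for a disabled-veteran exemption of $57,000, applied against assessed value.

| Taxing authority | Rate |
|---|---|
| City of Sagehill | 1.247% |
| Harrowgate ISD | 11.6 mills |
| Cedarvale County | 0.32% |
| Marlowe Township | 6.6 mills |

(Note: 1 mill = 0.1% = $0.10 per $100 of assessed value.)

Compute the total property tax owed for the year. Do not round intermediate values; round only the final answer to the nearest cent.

$46,836.86

Assessed value = $1,617,800 × 0.89 = $1,439,842
Taxable value = $1,439,842 − $57,000 = $1,382,842
City of Sagehill: $1,382,842 × 0.01247 = $17,244.03974
Harrowgate ISD: $1,382,842 × 0.0116 = $16,040.9672
Cedarvale County: $1,382,842 × 0.0032 = $4,425.0944
Marlowe Township: $1,382,842 × 0.0066 = $9,126.7572
Total = $46,836.85854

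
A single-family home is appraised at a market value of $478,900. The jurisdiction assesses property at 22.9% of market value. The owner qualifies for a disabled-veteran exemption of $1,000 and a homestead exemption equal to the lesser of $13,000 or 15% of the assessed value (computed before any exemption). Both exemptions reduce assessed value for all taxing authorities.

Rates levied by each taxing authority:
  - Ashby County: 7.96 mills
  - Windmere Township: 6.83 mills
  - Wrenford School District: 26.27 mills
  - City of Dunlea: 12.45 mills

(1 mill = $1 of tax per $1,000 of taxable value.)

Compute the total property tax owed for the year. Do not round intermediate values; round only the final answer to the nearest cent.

Assessed value = $478,900 × 0.229 = $109,668.1
Homestead exemption = min($13,000, 15% × $109,668.1) = min($13,000, $16,450.215) = $13,000 (dollar cap binds)
Taxable value = $109,668.1 − $1,000 − $13,000 = $95,668.1
Ashby County: $95,668.1 × 0.00796 = $761.518076
Windmere Township: $95,668.1 × 0.00683 = $653.413123
Wrenford School District: $95,668.1 × 0.02627 = $2,513.200987
City of Dunlea: $95,668.1 × 0.01245 = $1,191.067845
Total = $5,119.200031

$5,119.20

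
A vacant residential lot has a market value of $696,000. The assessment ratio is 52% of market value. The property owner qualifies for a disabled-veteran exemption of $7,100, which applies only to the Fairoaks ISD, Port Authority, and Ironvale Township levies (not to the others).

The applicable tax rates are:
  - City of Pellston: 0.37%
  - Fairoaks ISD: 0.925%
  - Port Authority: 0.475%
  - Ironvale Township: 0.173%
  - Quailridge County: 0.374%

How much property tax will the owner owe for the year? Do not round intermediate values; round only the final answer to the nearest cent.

Assessed value = $696,000 × 0.52 = $361,920
City of Pellston: $361,920 × 0.0037 = $1,339.104
Fairoaks ISD: ($361,920 − $7,100) × 0.00925 = $354,820 × 0.00925 = $3,282.085
Port Authority: ($361,920 − $7,100) × 0.00475 = $354,820 × 0.00475 = $1,685.395
Ironvale Township: ($361,920 − $7,100) × 0.00173 = $354,820 × 0.00173 = $613.8386
Quailridge County: $361,920 × 0.00374 = $1,353.5808
Total = $8,274.0034

$8,274.00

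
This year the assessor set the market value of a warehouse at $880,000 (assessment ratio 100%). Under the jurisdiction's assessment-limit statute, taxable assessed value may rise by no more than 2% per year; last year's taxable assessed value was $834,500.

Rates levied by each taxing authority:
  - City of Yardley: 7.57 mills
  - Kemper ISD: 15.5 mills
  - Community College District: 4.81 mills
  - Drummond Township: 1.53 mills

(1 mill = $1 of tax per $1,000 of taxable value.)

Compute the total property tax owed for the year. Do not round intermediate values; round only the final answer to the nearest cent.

$25,033.50

Uncapped assessed value = $880,000 × 1 = $880,000
Cap limit = $834,500 × 1.02 = $851,190
Taxable assessed value = min($880,000, $851,190) = $851,190 (cap binds)
City of Yardley: $851,190 × 0.00757 = $6,443.5083
Kemper ISD: $851,190 × 0.0155 = $13,193.445
Community College District: $851,190 × 0.00481 = $4,094.2239
Drummond Township: $851,190 × 0.00153 = $1,302.3207
Total = $25,033.4979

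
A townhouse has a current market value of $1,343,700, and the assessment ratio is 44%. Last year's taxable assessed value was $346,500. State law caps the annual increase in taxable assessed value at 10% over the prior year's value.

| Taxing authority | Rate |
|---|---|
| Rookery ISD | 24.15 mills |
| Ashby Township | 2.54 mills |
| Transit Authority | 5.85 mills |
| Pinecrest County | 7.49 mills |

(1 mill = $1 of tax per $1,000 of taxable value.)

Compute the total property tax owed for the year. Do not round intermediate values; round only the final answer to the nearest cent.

Uncapped assessed value = $1,343,700 × 0.44 = $591,228
Cap limit = $346,500 × 1.1 = $381,150
Taxable assessed value = min($591,228, $381,150) = $381,150 (cap binds)
Rookery ISD: $381,150 × 0.02415 = $9,204.7725
Ashby Township: $381,150 × 0.00254 = $968.121
Transit Authority: $381,150 × 0.00585 = $2,229.7275
Pinecrest County: $381,150 × 0.00749 = $2,854.8135
Total = $15,257.4345

$15,257.43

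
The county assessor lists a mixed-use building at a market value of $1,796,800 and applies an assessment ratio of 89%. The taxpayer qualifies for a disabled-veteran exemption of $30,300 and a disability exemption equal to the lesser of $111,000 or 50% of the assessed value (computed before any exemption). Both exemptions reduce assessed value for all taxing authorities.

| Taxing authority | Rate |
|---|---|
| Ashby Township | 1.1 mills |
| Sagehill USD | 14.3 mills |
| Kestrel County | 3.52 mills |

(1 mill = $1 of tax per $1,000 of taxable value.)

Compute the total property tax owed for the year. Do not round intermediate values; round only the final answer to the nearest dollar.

$27,583

Assessed value = $1,796,800 × 0.89 = $1,599,152
Disability exemption = min($111,000, 50% × $1,599,152) = min($111,000, $799,576) = $111,000 (dollar cap binds)
Taxable value = $1,599,152 − $30,300 − $111,000 = $1,457,852
Ashby Township: $1,457,852 × 0.0011 = $1,603.6372
Sagehill USD: $1,457,852 × 0.0143 = $20,847.2836
Kestrel County: $1,457,852 × 0.00352 = $5,131.63904
Total = $27,582.55984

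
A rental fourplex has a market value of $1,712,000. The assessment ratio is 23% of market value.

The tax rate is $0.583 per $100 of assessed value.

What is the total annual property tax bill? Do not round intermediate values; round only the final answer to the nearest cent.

Assessed value = $1,712,000 × 0.23 = $393,760
Tax = $393,760 × 0.00583 = $2,295.6208

$2,295.62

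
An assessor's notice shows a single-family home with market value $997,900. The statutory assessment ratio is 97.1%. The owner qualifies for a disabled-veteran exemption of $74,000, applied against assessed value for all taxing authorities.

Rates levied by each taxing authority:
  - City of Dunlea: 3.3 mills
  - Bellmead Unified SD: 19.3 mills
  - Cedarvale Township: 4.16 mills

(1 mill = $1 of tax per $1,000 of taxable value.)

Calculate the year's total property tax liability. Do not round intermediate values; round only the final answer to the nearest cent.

Assessed value = $997,900 × 0.971 = $968,960.9
Taxable value = $968,960.9 − $74,000 = $894,960.9
City of Dunlea: $894,960.9 × 0.0033 = $2,953.37097
Bellmead Unified SD: $894,960.9 × 0.0193 = $17,272.74537
Cedarvale Township: $894,960.9 × 0.00416 = $3,723.037344
Total = $2,953.37097 + $17,272.74537 + $3,723.037344 = $23,949.153684

$23,949.15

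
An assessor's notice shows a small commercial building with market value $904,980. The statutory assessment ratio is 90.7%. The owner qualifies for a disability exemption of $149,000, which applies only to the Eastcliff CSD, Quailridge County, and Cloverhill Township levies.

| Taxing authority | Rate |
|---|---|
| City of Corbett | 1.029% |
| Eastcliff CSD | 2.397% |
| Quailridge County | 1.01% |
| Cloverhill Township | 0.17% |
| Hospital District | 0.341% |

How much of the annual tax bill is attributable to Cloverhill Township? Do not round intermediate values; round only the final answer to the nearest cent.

Assessed value = $904,980 × 0.907 = $820,816.86
Cloverhill Township taxable value = $820,816.86 − $149,000 = $671,816.86
Cloverhill Township levy = $671,816.86 × 0.0017 = $1,142.088662

$1,142.09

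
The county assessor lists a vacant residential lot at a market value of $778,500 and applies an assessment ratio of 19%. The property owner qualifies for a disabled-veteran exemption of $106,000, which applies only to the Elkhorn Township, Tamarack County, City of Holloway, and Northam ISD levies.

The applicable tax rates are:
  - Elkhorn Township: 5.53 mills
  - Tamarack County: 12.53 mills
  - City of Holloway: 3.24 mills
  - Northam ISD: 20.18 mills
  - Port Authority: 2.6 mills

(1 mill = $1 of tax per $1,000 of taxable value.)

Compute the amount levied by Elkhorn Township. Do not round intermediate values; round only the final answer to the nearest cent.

$231.79

Assessed value = $778,500 × 0.19 = $147,915
Elkhorn Township taxable value = $147,915 − $106,000 = $41,915
Elkhorn Township levy = $41,915 × 0.00553 = $231.78995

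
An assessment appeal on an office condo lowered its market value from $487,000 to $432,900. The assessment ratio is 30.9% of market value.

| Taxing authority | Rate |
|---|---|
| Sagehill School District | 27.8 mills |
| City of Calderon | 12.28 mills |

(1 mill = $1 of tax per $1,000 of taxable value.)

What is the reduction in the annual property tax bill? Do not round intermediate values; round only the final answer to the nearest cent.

$670.01

Old assessed value = $487,000 × 0.309 = $150,483
New assessed value = $432,900 × 0.309 = $133,766.1
Combined rate = 0.0278 + 0.01228 = 0.04008
Old tax = $150,483 × 0.04008 = $6,031.35864
New tax = $133,766.1 × 0.04008 = $5,361.345288
Reduction = $6,031.35864 − $5,361.345288 = $670.013352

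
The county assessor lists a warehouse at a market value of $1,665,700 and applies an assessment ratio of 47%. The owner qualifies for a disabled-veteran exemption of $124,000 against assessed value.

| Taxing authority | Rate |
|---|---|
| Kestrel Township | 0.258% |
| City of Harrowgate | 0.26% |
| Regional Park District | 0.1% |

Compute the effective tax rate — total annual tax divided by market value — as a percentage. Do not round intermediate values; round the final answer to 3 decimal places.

Assessed value = $1,665,700 × 0.47 = $782,879
Taxable value = $782,879 − $124,000 = $658,879
Kestrel Township: $658,879 × 0.00258 = $1,699.90782
City of Harrowgate: $658,879 × 0.0026 = $1,713.0854
Regional Park District: $658,879 × 0.001 = $658.879
Total tax = $4,071.87222
Effective rate = $4,071.87222 ÷ $1,665,700 = 0.244% of market value

0.244%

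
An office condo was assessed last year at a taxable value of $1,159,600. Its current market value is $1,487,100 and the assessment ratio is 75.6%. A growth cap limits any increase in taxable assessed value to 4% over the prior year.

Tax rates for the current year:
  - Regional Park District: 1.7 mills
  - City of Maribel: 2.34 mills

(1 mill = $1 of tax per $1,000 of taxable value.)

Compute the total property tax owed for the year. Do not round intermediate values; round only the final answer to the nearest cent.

Uncapped assessed value = $1,487,100 × 0.756 = $1,124,247.6
Cap limit = $1,159,600 × 1.04 = $1,205,984
Taxable assessed value = min($1,124,247.6, $1,205,984) = $1,124,247.6 (cap does not bind)
Regional Park District: $1,124,247.6 × 0.0017 = $1,911.22092
City of Maribel: $1,124,247.6 × 0.00234 = $2,630.739384
Total = $4,541.960304

$4,541.96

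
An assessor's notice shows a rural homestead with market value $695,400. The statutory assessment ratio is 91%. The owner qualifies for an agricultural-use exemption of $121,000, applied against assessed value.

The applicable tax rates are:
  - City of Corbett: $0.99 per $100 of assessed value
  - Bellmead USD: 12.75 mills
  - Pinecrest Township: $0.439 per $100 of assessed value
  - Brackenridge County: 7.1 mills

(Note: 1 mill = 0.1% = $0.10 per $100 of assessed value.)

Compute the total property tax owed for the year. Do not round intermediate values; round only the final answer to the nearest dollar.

$17,473

Assessed value = $695,400 × 0.91 = $632,814
Taxable value = $632,814 − $121,000 = $511,814
City of Corbett: $511,814 × 0.0099 = $5,066.9586
Bellmead USD: $511,814 × 0.01275 = $6,525.6285
Pinecrest Township: $511,814 × 0.00439 = $2,246.86346
Brackenridge County: $511,814 × 0.0071 = $3,633.8794
Total = $17,473.32996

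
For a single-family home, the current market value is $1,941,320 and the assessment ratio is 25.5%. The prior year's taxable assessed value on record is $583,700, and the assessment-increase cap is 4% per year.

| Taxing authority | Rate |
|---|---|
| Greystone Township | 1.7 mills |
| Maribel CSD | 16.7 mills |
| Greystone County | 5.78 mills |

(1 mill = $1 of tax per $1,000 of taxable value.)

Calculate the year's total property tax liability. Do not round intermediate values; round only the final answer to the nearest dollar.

$11,970

Uncapped assessed value = $1,941,320 × 0.255 = $495,036.6
Cap limit = $583,700 × 1.04 = $607,048
Taxable assessed value = min($495,036.6, $607,048) = $495,036.6 (cap does not bind)
Greystone Township: $495,036.6 × 0.0017 = $841.56222
Maribel CSD: $495,036.6 × 0.0167 = $8,267.11122
Greystone County: $495,036.6 × 0.00578 = $2,861.311548
Total = $11,969.984988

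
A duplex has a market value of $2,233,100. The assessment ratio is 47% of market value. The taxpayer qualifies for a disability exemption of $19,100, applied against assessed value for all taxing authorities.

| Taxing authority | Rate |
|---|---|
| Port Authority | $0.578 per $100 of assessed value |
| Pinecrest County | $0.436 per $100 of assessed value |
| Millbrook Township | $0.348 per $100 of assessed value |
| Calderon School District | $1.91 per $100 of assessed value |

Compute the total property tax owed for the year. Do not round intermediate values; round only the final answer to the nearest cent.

$33,716.55

Assessed value = $2,233,100 × 0.47 = $1,049,557
Taxable value = $1,049,557 − $19,100 = $1,030,457
Port Authority: $1,030,457 × 0.00578 = $5,956.04146
Pinecrest County: $1,030,457 × 0.00436 = $4,492.79252
Millbrook Township: $1,030,457 × 0.00348 = $3,585.99036
Calderon School District: $1,030,457 × 0.0191 = $19,681.7287
Total = $5,956.04146 + $4,492.79252 + $3,585.99036 + $19,681.7287 = $33,716.55304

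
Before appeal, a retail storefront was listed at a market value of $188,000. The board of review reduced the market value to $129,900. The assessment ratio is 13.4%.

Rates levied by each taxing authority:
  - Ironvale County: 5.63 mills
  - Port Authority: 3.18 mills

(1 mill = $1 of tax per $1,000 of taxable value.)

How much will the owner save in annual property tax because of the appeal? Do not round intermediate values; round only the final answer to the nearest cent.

$68.59

Old assessed value = $188,000 × 0.134 = $25,192
New assessed value = $129,900 × 0.134 = $17,406.6
Combined rate = 0.00563 + 0.00318 = 0.00881
Old tax = $25,192 × 0.00881 = $221.94152
New tax = $17,406.6 × 0.00881 = $153.352146
Reduction = $221.94152 − $153.352146 = $68.589374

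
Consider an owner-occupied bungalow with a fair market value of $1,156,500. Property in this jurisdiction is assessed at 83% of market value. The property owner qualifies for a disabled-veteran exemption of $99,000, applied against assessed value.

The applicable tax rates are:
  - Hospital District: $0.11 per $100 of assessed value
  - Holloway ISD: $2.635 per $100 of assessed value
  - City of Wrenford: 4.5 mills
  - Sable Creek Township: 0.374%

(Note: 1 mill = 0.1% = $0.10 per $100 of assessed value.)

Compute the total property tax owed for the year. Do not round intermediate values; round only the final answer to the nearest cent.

$30,725.34

Assessed value = $1,156,500 × 0.83 = $959,895
Taxable value = $959,895 − $99,000 = $860,895
Hospital District: $860,895 × 0.0011 = $946.9845
Holloway ISD: $860,895 × 0.02635 = $22,684.58325
City of Wrenford: $860,895 × 0.0045 = $3,874.0275
Sable Creek Township: $860,895 × 0.00374 = $3,219.7473
Total = $30,725.34255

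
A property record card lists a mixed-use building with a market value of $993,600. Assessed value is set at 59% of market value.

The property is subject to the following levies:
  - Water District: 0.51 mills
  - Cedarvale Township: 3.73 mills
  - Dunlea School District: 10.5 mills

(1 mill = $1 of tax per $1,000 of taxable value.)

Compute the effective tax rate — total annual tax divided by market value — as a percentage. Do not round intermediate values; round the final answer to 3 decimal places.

0.870%

Assessed value = $993,600 × 0.59 = $586,224
Water District: $586,224 × 0.00051 = $298.97424
Cedarvale Township: $586,224 × 0.00373 = $2,186.61552
Dunlea School District: $586,224 × 0.0105 = $6,155.352
Total tax = $8,640.94176
Effective rate = $8,640.94176 ÷ $993,600 = 0.870% of market value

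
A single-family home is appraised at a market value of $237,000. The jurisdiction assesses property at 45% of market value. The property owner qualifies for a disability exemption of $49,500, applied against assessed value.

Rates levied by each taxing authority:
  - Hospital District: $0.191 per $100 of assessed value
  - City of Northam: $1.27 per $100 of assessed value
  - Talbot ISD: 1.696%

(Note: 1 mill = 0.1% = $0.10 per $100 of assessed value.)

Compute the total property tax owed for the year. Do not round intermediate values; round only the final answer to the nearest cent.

Assessed value = $237,000 × 0.45 = $106,650
Taxable value = $106,650 − $49,500 = $57,150
Hospital District: $57,150 × 0.00191 = $109.1565
City of Northam: $57,150 × 0.0127 = $725.805
Talbot ISD: $57,150 × 0.01696 = $969.264
Total = $1,804.2255

$1,804.23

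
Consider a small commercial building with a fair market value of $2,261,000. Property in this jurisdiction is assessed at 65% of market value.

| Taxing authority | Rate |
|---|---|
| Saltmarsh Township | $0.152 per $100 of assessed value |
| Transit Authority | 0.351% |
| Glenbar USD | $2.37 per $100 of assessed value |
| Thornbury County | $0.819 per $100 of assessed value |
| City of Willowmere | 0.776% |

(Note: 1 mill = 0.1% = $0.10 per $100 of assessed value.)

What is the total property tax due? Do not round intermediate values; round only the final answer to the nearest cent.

Assessed value = $2,261,000 × 0.65 = $1,469,650
Saltmarsh Township: $1,469,650 × 0.00152 = $2,233.868
Transit Authority: $1,469,650 × 0.00351 = $5,158.4715
Glenbar USD: $1,469,650 × 0.0237 = $34,830.705
Thornbury County: $1,469,650 × 0.00819 = $12,036.4335
City of Willowmere: $1,469,650 × 0.00776 = $11,404.484
Total = $65,663.962

$65,663.96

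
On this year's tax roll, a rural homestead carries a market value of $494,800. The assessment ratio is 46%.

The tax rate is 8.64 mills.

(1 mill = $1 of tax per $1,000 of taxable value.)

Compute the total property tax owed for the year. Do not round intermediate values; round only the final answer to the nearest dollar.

$1,967

Assessed value = $494,800 × 0.46 = $227,608
Tax = $227,608 × 0.00864 = $1,966.53312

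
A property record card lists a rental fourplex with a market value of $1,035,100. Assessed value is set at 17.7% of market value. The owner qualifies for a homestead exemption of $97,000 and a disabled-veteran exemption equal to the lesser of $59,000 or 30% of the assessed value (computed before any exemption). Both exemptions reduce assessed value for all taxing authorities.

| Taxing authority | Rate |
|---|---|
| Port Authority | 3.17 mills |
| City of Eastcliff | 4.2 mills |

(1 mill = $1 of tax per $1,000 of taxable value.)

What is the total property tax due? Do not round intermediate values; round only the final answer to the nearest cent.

Assessed value = $1,035,100 × 0.177 = $183,212.7
Disabled-veteran exemption = min($59,000, 30% × $183,212.7) = min($59,000, $54,963.81) = $54,963.81 (percentage binds)
Taxable value = $183,212.7 − $97,000 − $54,963.81 = $31,248.89
Port Authority: $31,248.89 × 0.00317 = $99.0589813
City of Eastcliff: $31,248.89 × 0.0042 = $131.245338
Total = $230.3043193

$230.30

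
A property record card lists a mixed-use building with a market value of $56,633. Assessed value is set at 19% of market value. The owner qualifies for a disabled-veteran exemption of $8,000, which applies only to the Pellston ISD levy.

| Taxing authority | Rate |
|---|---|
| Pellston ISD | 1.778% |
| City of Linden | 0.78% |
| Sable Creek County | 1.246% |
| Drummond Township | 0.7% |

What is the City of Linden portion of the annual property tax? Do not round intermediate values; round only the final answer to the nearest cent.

Assessed value = $56,633 × 0.19 = $10,760.27
City of Linden taxable value = $10,760.27 (exemption does not apply)
City of Linden levy = $10,760.27 × 0.0078 = $83.930106

$83.93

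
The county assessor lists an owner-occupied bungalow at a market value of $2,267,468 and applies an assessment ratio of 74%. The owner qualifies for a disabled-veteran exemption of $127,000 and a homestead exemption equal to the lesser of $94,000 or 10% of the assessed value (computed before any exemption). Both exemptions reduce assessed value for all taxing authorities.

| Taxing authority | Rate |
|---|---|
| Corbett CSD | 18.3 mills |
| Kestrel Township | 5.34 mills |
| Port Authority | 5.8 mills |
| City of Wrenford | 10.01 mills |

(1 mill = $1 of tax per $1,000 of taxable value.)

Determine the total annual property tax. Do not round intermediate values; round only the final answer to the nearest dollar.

Assessed value = $2,267,468 × 0.74 = $1,677,926.32
Homestead exemption = min($94,000, 10% × $1,677,926.32) = min($94,000, $167,792.632) = $94,000 (dollar cap binds)
Taxable value = $1,677,926.32 − $127,000 − $94,000 = $1,456,926.32
Corbett CSD: $1,456,926.32 × 0.0183 = $26,661.751656
Kestrel Township: $1,456,926.32 × 0.00534 = $7,779.9865488
Port Authority: $1,456,926.32 × 0.0058 = $8,450.172656
City of Wrenford: $1,456,926.32 × 0.01001 = $14,583.8324632
Total = $57,475.743324

$57,476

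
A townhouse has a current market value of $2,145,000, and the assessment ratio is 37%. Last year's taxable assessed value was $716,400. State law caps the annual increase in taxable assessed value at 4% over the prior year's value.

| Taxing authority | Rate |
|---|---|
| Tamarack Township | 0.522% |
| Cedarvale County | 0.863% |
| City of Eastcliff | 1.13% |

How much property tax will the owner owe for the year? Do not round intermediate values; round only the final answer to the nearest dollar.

$18,738

Uncapped assessed value = $2,145,000 × 0.37 = $793,650
Cap limit = $716,400 × 1.04 = $745,056
Taxable assessed value = min($793,650, $745,056) = $745,056 (cap binds)
Tamarack Township: $745,056 × 0.00522 = $3,889.19232
Cedarvale County: $745,056 × 0.00863 = $6,429.83328
City of Eastcliff: $745,056 × 0.0113 = $8,419.1328
Total = $18,738.1584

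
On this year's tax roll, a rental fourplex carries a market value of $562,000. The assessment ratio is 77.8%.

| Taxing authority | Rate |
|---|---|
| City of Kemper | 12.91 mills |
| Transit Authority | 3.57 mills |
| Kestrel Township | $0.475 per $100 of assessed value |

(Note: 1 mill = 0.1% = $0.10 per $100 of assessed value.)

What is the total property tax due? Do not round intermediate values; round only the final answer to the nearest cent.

$9,282.52

Assessed value = $562,000 × 0.778 = $437,236
City of Kemper: $437,236 × 0.01291 = $5,644.71676
Transit Authority: $437,236 × 0.00357 = $1,560.93252
Kestrel Township: $437,236 × 0.00475 = $2,076.871
Total = $9,282.52028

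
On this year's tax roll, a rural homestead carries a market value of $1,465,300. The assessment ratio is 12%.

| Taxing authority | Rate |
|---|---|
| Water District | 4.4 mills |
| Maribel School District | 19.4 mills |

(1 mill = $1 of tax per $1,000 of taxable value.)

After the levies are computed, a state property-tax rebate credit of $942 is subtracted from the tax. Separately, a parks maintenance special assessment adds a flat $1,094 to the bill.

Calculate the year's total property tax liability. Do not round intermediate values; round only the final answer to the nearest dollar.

$4,337

Assessed value = $1,465,300 × 0.12 = $175,836
Water District: $175,836 × 0.0044 = $773.6784
Maribel School District: $175,836 × 0.0194 = $3,411.2184
Levies subtotal = $4,184.8968
After credit = $4,184.8968 − $942 = $3,242.8968
Total = $3,242.8968 + $1,094 = $4,336.8968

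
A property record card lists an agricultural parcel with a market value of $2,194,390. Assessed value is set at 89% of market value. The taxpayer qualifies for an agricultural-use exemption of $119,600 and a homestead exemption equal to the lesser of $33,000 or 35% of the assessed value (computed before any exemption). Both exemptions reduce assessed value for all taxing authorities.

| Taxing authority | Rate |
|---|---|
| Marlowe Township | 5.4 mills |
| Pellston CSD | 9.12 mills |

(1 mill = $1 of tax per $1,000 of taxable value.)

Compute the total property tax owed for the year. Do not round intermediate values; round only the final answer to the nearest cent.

Assessed value = $2,194,390 × 0.89 = $1,953,007.1
Homestead exemption = min($33,000, 35% × $1,953,007.1) = min($33,000, $683,552.485) = $33,000 (dollar cap binds)
Taxable value = $1,953,007.1 − $119,600 − $33,000 = $1,800,407.1
Marlowe Township: $1,800,407.1 × 0.0054 = $9,722.19834
Pellston CSD: $1,800,407.1 × 0.00912 = $16,419.712752
Total = $26,141.911092

$26,141.91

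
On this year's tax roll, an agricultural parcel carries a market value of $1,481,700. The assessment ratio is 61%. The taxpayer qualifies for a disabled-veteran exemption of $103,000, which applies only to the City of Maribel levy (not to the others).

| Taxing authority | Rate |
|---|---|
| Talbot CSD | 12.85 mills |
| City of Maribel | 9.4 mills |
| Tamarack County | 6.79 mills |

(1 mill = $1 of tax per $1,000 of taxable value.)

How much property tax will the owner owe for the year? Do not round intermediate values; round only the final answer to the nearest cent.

$25,279.23

Assessed value = $1,481,700 × 0.61 = $903,837
Talbot CSD: $903,837 × 0.01285 = $11,614.30545
City of Maribel: ($903,837 − $103,000) × 0.0094 = $800,837 × 0.0094 = $7,527.8678
Tamarack County: $903,837 × 0.00679 = $6,137.05323
Total = $25,279.22648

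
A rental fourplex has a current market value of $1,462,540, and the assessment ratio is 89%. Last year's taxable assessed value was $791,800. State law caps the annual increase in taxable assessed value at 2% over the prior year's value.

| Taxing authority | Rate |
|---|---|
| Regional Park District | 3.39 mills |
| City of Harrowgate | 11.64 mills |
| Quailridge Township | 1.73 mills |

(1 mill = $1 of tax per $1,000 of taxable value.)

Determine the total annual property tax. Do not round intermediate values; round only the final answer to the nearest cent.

$13,535.98

Uncapped assessed value = $1,462,540 × 0.89 = $1,301,660.6
Cap limit = $791,800 × 1.02 = $807,636
Taxable assessed value = min($1,301,660.6, $807,636) = $807,636 (cap binds)
Regional Park District: $807,636 × 0.00339 = $2,737.88604
City of Harrowgate: $807,636 × 0.01164 = $9,400.88304
Quailridge Township: $807,636 × 0.00173 = $1,397.21028
Total = $13,535.97936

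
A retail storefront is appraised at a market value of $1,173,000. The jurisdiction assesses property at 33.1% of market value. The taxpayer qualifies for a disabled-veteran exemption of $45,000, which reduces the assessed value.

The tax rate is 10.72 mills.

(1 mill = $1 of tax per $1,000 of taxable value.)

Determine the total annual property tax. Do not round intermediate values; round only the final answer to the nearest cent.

Assessed value = $1,173,000 × 0.331 = $388,263
Taxable value = $388,263 − $45,000 = $343,263
Tax = $343,263 × 0.01072 = $3,679.77936

$3,679.78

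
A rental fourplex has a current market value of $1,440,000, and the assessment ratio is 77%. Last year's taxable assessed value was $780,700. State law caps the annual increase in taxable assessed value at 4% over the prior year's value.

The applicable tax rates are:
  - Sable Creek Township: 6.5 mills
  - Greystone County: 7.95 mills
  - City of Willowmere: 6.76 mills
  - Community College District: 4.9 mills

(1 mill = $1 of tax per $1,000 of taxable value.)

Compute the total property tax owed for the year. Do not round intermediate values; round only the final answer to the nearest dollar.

$21,199

Uncapped assessed value = $1,440,000 × 0.77 = $1,108,800
Cap limit = $780,700 × 1.04 = $811,928
Taxable assessed value = min($1,108,800, $811,928) = $811,928 (cap binds)
Sable Creek Township: $811,928 × 0.0065 = $5,277.532
Greystone County: $811,928 × 0.00795 = $6,454.8276
City of Willowmere: $811,928 × 0.00676 = $5,488.63328
Community College District: $811,928 × 0.0049 = $3,978.4472
Total = $21,199.44008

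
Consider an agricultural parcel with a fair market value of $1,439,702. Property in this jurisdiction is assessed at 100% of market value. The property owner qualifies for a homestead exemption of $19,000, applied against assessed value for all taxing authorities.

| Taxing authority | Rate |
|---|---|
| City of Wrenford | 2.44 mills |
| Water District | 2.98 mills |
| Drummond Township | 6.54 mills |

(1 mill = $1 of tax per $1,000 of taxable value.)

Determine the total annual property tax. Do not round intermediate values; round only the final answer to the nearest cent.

$16,991.60

Assessed value = $1,439,702 × 1 = $1,439,702
Taxable value = $1,439,702 − $19,000 = $1,420,702
City of Wrenford: $1,420,702 × 0.00244 = $3,466.51288
Water District: $1,420,702 × 0.00298 = $4,233.69196
Drummond Township: $1,420,702 × 0.00654 = $9,291.39108
Total = $3,466.51288 + $4,233.69196 + $9,291.39108 = $16,991.59592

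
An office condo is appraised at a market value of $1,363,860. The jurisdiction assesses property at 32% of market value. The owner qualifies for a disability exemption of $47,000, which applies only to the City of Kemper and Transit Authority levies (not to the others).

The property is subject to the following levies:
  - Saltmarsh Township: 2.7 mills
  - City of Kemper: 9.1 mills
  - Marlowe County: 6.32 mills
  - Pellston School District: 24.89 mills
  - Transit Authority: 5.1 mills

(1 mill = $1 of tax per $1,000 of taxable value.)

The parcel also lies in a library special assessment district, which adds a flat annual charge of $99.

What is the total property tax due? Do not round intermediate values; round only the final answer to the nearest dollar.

Assessed value = $1,363,860 × 0.32 = $436,435.2
Saltmarsh Township: $436,435.2 × 0.0027 = $1,178.37504
City of Kemper: ($436,435.2 − $47,000) × 0.0091 = $389,435.2 × 0.0091 = $3,543.86032
Marlowe County: $436,435.2 × 0.00632 = $2,758.270464
Pellston School District: $436,435.2 × 0.02489 = $10,862.872128
Transit Authority: ($436,435.2 − $47,000) × 0.0051 = $389,435.2 × 0.0051 = $1,986.11952
Levies subtotal = $20,329.497472
Total = $20,329.497472 + $99 = $20,428.497472

$20,428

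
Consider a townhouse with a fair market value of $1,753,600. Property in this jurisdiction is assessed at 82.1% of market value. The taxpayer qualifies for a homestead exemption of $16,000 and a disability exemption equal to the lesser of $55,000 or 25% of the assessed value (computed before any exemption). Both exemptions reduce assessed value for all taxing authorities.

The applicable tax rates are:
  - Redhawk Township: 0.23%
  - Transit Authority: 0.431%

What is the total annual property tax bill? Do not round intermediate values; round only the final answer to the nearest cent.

$9,047.14

Assessed value = $1,753,600 × 0.821 = $1,439,705.6
Disability exemption = min($55,000, 25% × $1,439,705.6) = min($55,000, $359,926.4) = $55,000 (dollar cap binds)
Taxable value = $1,439,705.6 − $16,000 − $55,000 = $1,368,705.6
Redhawk Township: $1,368,705.6 × 0.0023 = $3,148.02288
Transit Authority: $1,368,705.6 × 0.00431 = $5,899.121136
Total = $9,047.144016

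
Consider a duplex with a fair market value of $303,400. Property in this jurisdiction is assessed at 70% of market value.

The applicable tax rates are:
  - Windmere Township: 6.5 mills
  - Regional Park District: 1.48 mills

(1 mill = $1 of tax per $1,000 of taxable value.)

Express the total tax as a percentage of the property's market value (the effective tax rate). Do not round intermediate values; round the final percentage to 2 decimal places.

Assessed value = $303,400 × 0.7 = $212,380
Windmere Township: $212,380 × 0.0065 = $1,380.47
Regional Park District: $212,380 × 0.00148 = $314.3224
Total tax = $1,694.7924
Effective rate = $1,694.7924 ÷ $303,400 = 0.56% of market value

0.56%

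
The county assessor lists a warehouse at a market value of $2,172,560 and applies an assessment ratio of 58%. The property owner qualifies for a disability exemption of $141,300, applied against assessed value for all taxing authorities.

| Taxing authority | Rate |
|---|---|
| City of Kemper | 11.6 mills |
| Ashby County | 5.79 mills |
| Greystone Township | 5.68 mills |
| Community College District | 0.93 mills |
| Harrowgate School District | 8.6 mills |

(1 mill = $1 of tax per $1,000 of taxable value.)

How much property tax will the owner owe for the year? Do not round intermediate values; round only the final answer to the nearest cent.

Assessed value = $2,172,560 × 0.58 = $1,260,084.8
Taxable value = $1,260,084.8 − $141,300 = $1,118,784.8
City of Kemper: $1,118,784.8 × 0.0116 = $12,977.90368
Ashby County: $1,118,784.8 × 0.00579 = $6,477.763992
Greystone Township: $1,118,784.8 × 0.00568 = $6,354.697664
Community College District: $1,118,784.8 × 0.00093 = $1,040.469864
Harrowgate School District: $1,118,784.8 × 0.0086 = $9,621.54928
Total = $12,977.90368 + $6,477.763992 + $6,354.697664 + $1,040.469864 + $9,621.54928 = $36,472.38448

$36,472.38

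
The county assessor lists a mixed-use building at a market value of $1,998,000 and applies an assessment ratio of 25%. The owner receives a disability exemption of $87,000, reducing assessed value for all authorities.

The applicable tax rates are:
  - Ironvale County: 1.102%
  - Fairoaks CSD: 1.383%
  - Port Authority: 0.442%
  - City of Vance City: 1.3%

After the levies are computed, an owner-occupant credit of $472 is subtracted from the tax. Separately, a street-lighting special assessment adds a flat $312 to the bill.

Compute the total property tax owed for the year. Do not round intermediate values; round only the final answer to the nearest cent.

Assessed value = $1,998,000 × 0.25 = $499,500
Taxable value = $499,500 − $87,000 = $412,500
Ironvale County: $412,500 × 0.01102 = $4,545.75
Fairoaks CSD: $412,500 × 0.01383 = $5,704.875
Port Authority: $412,500 × 0.00442 = $1,823.25
City of Vance City: $412,500 × 0.013 = $5,362.5
Levies subtotal = $17,436.375
After credit = $17,436.375 − $472 = $16,964.375
Total = $16,964.375 + $312 = $17,276.375

$17,276.38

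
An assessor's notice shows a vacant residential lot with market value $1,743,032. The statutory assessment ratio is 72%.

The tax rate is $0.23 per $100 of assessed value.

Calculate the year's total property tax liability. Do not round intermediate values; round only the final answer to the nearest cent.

$2,886.46

Assessed value = $1,743,032 × 0.72 = $1,254,983.04
Tax = $1,254,983.04 × 0.0023 = $2,886.460992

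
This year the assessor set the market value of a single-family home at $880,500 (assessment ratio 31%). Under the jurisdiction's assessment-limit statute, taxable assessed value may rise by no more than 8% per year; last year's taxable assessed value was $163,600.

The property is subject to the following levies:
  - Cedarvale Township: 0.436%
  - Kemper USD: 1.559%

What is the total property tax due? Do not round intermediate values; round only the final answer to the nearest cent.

$3,524.93

Uncapped assessed value = $880,500 × 0.31 = $272,955
Cap limit = $163,600 × 1.08 = $176,688
Taxable assessed value = min($272,955, $176,688) = $176,688 (cap binds)
Cedarvale Township: $176,688 × 0.00436 = $770.35968
Kemper USD: $176,688 × 0.01559 = $2,754.56592
Total = $3,524.9256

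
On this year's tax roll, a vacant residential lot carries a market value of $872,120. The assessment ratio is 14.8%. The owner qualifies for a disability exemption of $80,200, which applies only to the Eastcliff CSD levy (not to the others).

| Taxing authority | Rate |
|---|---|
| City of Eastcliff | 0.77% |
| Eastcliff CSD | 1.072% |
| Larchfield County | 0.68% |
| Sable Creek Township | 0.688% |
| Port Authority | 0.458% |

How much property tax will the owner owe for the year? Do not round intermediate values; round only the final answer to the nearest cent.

Assessed value = $872,120 × 0.148 = $129,073.76
City of Eastcliff: $129,073.76 × 0.0077 = $993.867952
Eastcliff CSD: ($129,073.76 − $80,200) × 0.01072 = $48,873.76 × 0.01072 = $523.9267072
Larchfield County: $129,073.76 × 0.0068 = $877.701568
Sable Creek Township: $129,073.76 × 0.00688 = $888.0274688
Port Authority: $129,073.76 × 0.00458 = $591.1578208
Total = $3,874.6815168

$3,874.68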